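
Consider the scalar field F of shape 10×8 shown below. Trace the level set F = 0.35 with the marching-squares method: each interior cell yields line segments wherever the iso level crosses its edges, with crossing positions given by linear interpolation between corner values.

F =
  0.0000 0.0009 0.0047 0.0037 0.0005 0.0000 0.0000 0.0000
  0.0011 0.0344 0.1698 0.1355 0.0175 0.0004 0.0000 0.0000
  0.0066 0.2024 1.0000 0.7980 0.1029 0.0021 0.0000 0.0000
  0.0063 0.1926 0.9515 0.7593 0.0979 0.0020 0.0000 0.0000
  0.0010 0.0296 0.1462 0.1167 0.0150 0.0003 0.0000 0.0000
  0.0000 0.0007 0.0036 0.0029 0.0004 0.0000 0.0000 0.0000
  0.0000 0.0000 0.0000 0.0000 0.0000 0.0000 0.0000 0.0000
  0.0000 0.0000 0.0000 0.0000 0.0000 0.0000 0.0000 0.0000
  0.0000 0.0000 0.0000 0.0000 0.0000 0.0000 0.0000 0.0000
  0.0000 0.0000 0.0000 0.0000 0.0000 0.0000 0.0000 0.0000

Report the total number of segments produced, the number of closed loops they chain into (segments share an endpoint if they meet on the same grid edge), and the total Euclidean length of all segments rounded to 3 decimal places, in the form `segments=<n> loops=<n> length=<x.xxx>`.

cell (1,1): code 0100 → (1.217,2.000)–(2.000,1.185)
cell (1,2): code 1100 → (1.324,3.000)–(1.217,2.000)
cell (1,3): code 1000 → (2.000,3.645)–(1.324,3.000)
cell (2,1): code 0110 → (2.000,1.185)–(3.000,1.207)
cell (2,3): code 1001 → (3.000,3.619)–(2.000,3.645)
cell (3,1): code 0010 → (3.000,1.207)–(3.747,2.000)
cell (3,2): code 0011 → (3.747,2.000)–(3.637,3.000)
cell (3,3): code 0001 → (3.637,3.000)–(3.000,3.619)
total: 8 segments, chained into 1 closed loop(s), length Σ = 8.053713

segments=8 loops=1 length=8.054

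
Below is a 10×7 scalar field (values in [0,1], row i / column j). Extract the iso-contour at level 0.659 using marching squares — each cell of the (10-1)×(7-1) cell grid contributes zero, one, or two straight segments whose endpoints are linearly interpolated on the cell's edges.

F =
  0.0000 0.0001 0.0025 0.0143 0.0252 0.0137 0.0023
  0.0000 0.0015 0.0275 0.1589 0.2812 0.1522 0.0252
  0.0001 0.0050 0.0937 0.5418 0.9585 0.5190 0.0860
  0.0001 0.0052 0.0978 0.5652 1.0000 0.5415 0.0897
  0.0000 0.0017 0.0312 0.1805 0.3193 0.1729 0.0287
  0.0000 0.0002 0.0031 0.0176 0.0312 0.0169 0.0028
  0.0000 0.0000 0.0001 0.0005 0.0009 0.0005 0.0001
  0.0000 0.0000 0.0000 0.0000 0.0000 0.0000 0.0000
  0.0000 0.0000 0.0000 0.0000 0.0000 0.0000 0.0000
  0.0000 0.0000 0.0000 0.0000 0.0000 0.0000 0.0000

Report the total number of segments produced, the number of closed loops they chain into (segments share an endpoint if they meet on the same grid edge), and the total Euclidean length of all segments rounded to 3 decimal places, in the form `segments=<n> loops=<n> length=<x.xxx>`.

segments=6 loops=1 length=5.488

cell (1,3): code 0100 → (1.558,4.000)–(2.000,3.281)
cell (1,4): code 1000 → (2.000,4.681)–(1.558,4.000)
cell (2,3): code 0110 → (2.000,3.281)–(3.000,3.216)
cell (2,4): code 1001 → (3.000,4.744)–(2.000,4.681)
cell (3,3): code 0010 → (3.000,3.216)–(3.501,4.000)
cell (3,4): code 0001 → (3.501,4.000)–(3.000,4.744)
total: 6 segments, chained into 1 closed loop(s), length Σ = 5.487633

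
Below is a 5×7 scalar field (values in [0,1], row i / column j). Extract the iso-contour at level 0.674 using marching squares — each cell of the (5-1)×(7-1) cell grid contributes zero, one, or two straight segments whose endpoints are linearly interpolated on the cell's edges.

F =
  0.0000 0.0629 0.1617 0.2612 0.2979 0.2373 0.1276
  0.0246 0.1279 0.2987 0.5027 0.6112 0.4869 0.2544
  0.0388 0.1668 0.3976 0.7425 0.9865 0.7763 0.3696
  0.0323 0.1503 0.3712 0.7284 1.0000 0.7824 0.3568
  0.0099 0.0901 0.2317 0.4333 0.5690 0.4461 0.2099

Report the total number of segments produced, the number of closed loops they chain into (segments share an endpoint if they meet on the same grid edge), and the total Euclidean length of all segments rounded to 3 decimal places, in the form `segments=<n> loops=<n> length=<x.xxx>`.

cell (1,2): code 0100 → (1.714,3.000)–(2.000,2.801)
cell (1,3): code 1100 → (1.167,4.000)–(1.714,3.000)
cell (1,4): code 1100 → (1.647,5.000)–(1.167,4.000)
cell (1,5): code 1000 → (2.000,5.252)–(1.647,5.000)
cell (2,2): code 0110 → (2.000,2.801)–(3.000,2.848)
cell (2,5): code 1001 → (3.000,5.255)–(2.000,5.252)
cell (3,2): code 0010 → (3.000,2.848)–(3.184,3.000)
cell (3,3): code 0011 → (3.184,3.000)–(3.756,4.000)
cell (3,4): code 0011 → (3.756,4.000)–(3.322,5.000)
cell (3,5): code 0001 → (3.322,5.000)–(3.000,5.255)
total: 10 segments, chained into 1 closed loop(s), length Σ = 7.923675

segments=10 loops=1 length=7.924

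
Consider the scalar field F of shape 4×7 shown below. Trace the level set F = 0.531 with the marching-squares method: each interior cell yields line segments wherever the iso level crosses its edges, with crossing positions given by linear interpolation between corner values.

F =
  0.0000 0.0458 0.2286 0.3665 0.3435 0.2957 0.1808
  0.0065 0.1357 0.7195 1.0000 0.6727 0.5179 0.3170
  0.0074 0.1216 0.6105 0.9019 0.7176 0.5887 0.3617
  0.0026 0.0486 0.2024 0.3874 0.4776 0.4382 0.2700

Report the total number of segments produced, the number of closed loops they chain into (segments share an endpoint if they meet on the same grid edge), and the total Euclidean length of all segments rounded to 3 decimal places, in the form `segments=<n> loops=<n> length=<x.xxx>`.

cell (0,1): code 0100 → (0.616,2.000)–(1.000,1.677)
cell (0,2): code 1100 → (0.260,3.000)–(0.616,2.000)
cell (0,3): code 1100 → (0.570,4.000)–(0.260,3.000)
cell (0,4): code 1000 → (1.000,4.915)–(0.570,4.000)
cell (1,1): code 0110 → (1.000,1.677)–(2.000,1.837)
cell (1,4): code 1101 → (1.185,5.000)–(1.000,4.915)
cell (1,5): code 1000 → (2.000,5.254)–(1.185,5.000)
cell (2,1): code 0010 → (2.000,1.837)–(2.195,2.000)
cell (2,2): code 0011 → (2.195,2.000)–(2.721,3.000)
cell (2,3): code 0011 → (2.721,3.000)–(2.777,4.000)
cell (2,4): code 0011 → (2.777,4.000)–(2.383,5.000)
cell (2,5): code 0001 → (2.383,5.000)–(2.000,5.254)
total: 12 segments, chained into 1 closed loop(s), length Σ = 9.611806

segments=12 loops=1 length=9.612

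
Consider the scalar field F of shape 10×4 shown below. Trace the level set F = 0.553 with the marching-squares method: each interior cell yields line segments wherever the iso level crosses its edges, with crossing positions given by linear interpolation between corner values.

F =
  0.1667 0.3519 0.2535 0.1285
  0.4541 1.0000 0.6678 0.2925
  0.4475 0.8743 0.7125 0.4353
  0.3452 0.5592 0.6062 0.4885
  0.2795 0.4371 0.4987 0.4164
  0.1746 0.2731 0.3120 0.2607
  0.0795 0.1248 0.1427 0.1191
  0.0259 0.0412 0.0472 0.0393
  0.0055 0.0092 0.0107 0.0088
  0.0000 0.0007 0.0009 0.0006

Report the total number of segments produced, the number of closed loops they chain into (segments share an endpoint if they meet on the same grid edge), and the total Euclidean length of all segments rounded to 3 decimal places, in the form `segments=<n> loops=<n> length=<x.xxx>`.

segments=10 loops=1 length=8.668

cell (0,0): code 0100 → (0.310,1.000)–(1.000,0.181)
cell (0,1): code 1100 → (0.723,2.000)–(0.310,1.000)
cell (0,2): code 1000 → (1.000,2.306)–(0.723,2.000)
cell (1,0): code 0110 → (1.000,0.181)–(2.000,0.247)
cell (1,2): code 1001 → (2.000,2.575)–(1.000,2.306)
cell (2,0): code 0110 → (2.000,0.247)–(3.000,0.971)
cell (2,2): code 1001 → (3.000,2.452)–(2.000,2.575)
cell (3,0): code 0010 → (3.000,0.971)–(3.051,1.000)
cell (3,1): code 0011 → (3.051,1.000)–(3.495,2.000)
cell (3,2): code 0001 → (3.495,2.000)–(3.000,2.452)
total: 10 segments, chained into 1 closed loop(s), length Σ = 8.667911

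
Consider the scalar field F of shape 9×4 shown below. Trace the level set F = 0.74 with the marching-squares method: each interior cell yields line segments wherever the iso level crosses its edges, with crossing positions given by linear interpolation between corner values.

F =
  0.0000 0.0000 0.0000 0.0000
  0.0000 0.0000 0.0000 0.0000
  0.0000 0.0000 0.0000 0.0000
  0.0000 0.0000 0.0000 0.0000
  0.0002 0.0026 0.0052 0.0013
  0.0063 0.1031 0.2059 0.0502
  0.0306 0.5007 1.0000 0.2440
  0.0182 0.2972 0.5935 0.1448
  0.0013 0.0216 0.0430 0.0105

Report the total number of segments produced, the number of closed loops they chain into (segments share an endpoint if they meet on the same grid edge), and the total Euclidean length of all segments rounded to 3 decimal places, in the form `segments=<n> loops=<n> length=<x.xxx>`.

cell (5,1): code 0100 → (5.673,2.000)–(6.000,1.479)
cell (5,2): code 1000 → (6.000,2.344)–(5.673,2.000)
cell (6,1): code 0010 → (6.000,1.479)–(6.640,2.000)
cell (6,2): code 0001 → (6.640,2.000)–(6.000,2.344)
total: 4 segments, chained into 1 closed loop(s), length Σ = 2.640935

segments=4 loops=1 length=2.641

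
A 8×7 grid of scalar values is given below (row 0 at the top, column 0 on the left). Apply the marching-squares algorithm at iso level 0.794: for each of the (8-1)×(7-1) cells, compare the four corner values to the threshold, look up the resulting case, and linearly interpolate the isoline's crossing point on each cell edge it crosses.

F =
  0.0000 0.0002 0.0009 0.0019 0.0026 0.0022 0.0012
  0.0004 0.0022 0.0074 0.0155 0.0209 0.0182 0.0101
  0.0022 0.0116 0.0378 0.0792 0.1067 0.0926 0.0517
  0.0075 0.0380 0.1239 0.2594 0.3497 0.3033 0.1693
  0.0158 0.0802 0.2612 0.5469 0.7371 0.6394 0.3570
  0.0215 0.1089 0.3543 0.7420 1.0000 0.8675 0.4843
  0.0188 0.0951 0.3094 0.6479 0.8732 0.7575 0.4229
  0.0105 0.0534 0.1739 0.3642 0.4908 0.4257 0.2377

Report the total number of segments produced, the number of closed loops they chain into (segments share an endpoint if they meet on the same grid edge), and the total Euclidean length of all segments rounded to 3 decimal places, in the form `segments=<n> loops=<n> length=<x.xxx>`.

segments=8 loops=1 length=5.967

cell (4,3): code 0100 → (4.216,4.000)–(5.000,3.202)
cell (4,4): code 1100 → (4.678,5.000)–(4.216,4.000)
cell (4,5): code 1000 → (5.000,5.192)–(4.678,5.000)
cell (5,3): code 0110 → (5.000,3.202)–(6.000,3.648)
cell (5,4): code 1011 → (6.000,4.685)–(5.668,5.000)
cell (5,5): code 0001 → (5.668,5.000)–(5.000,5.192)
cell (6,3): code 0010 → (6.000,3.648)–(6.207,4.000)
cell (6,4): code 0001 → (6.207,4.000)–(6.000,4.685)
total: 8 segments, chained into 1 closed loop(s), length Σ = 5.966508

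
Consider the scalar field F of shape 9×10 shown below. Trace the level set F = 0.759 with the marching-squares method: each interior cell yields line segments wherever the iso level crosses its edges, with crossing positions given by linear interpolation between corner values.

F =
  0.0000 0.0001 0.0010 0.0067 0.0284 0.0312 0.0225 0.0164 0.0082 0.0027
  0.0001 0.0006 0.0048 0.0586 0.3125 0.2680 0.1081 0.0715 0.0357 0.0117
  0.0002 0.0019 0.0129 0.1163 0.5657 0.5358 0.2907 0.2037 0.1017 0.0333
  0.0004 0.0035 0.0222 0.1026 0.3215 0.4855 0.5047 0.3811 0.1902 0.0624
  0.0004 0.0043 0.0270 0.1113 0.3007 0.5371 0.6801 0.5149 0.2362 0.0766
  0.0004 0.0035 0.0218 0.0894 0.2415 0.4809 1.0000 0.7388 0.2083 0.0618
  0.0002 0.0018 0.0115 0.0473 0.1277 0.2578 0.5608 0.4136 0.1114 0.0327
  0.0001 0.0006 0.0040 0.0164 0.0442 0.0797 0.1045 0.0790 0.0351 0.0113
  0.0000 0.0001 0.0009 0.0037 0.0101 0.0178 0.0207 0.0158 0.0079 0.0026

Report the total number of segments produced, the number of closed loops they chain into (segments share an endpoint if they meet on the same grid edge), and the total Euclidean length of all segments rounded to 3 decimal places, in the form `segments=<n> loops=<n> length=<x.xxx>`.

segments=4 loops=1 length=3.868

cell (4,5): code 0100 → (4.247,6.000)–(5.000,5.536)
cell (4,6): code 1000 → (5.000,6.923)–(4.247,6.000)
cell (5,5): code 0010 → (5.000,5.536)–(5.549,6.000)
cell (5,6): code 0001 → (5.549,6.000)–(5.000,6.923)
total: 4 segments, chained into 1 closed loop(s), length Σ = 3.868367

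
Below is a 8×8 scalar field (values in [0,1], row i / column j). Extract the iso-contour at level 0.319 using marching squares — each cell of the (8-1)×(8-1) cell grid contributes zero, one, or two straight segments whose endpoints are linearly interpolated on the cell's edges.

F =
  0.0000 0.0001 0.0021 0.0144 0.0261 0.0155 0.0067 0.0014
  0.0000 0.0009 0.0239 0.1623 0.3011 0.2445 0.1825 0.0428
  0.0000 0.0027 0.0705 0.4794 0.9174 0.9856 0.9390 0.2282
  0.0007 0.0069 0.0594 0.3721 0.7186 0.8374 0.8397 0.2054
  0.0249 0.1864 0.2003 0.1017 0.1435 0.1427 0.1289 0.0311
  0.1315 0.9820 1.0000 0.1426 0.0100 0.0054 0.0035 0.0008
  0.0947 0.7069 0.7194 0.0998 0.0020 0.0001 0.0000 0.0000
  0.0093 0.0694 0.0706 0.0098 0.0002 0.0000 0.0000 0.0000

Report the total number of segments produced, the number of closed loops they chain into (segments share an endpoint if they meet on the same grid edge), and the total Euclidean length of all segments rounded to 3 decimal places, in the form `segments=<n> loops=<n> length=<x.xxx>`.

cell (1,2): code 0100 → (1.494,3.000)–(2.000,2.608)
cell (1,3): code 1100 → (1.029,4.000)–(1.494,3.000)
cell (1,4): code 1100 → (1.101,5.000)–(1.029,4.000)
cell (1,5): code 1100 → (1.180,6.000)–(1.101,5.000)
cell (1,6): code 1000 → (2.000,6.872)–(1.180,6.000)
cell (2,2): code 0110 → (2.000,2.608)–(3.000,2.830)
cell (2,6): code 1001 → (3.000,6.821)–(2.000,6.872)
cell (3,2): code 0010 → (3.000,2.830)–(3.196,3.000)
cell (3,3): code 0011 → (3.196,3.000)–(3.695,4.000)
cell (3,4): code 0011 → (3.695,4.000)–(3.746,5.000)
cell (3,5): code 0011 → (3.746,5.000)–(3.733,6.000)
cell (3,6): code 0001 → (3.733,6.000)–(3.000,6.821)
cell (4,0): code 0100 → (4.167,1.000)–(5.000,0.220)
cell (4,1): code 1100 → (4.148,2.000)–(4.167,1.000)
cell (4,2): code 1000 → (5.000,2.794)–(4.148,2.000)
cell (5,0): code 0110 → (5.000,0.220)–(6.000,0.366)
cell (5,2): code 1001 → (6.000,2.646)–(5.000,2.794)
cell (6,0): code 0010 → (6.000,0.366)–(6.608,1.000)
cell (6,1): code 0011 → (6.608,1.000)–(6.617,2.000)
cell (6,2): code 0001 → (6.617,2.000)–(6.000,2.646)
total: 20 segments, chained into 2 closed loop(s), length Σ = 19.549303

segments=20 loops=2 length=19.549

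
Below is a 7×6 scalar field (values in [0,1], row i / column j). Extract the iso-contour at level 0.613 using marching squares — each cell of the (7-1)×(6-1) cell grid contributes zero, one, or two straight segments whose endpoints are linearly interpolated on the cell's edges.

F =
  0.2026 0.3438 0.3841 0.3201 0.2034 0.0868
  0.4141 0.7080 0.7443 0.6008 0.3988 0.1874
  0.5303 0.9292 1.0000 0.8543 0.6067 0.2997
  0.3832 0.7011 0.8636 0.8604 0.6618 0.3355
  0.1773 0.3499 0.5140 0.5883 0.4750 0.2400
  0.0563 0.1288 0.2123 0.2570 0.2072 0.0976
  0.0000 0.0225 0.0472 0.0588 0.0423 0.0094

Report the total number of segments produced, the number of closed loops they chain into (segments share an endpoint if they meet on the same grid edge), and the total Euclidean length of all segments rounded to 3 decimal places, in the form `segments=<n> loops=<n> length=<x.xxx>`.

cell (0,0): code 0100 → (0.739,1.000)–(1.000,0.677)
cell (0,1): code 1100 → (0.635,2.000)–(0.739,1.000)
cell (0,2): code 1000 → (1.000,2.915)–(0.635,2.000)
cell (1,0): code 0110 → (1.000,0.677)–(2.000,0.207)
cell (1,2): code 1101 → (1.048,3.000)–(1.000,2.915)
cell (1,3): code 1000 → (2.000,3.975)–(1.048,3.000)
cell (2,0): code 0110 → (2.000,0.207)–(3.000,0.723)
cell (2,3): code 1101 → (2.114,4.000)–(2.000,3.975)
cell (2,4): code 1000 → (3.000,4.150)–(2.114,4.000)
cell (3,0): code 0010 → (3.000,0.723)–(3.251,1.000)
cell (3,1): code 0011 → (3.251,1.000)–(3.717,2.000)
cell (3,2): code 0011 → (3.717,2.000)–(3.909,3.000)
cell (3,3): code 0011 → (3.909,3.000)–(3.261,4.000)
cell (3,4): code 0001 → (3.261,4.000)–(3.000,4.150)
total: 14 segments, chained into 1 closed loop(s), length Σ = 11.098723

segments=14 loops=1 length=11.099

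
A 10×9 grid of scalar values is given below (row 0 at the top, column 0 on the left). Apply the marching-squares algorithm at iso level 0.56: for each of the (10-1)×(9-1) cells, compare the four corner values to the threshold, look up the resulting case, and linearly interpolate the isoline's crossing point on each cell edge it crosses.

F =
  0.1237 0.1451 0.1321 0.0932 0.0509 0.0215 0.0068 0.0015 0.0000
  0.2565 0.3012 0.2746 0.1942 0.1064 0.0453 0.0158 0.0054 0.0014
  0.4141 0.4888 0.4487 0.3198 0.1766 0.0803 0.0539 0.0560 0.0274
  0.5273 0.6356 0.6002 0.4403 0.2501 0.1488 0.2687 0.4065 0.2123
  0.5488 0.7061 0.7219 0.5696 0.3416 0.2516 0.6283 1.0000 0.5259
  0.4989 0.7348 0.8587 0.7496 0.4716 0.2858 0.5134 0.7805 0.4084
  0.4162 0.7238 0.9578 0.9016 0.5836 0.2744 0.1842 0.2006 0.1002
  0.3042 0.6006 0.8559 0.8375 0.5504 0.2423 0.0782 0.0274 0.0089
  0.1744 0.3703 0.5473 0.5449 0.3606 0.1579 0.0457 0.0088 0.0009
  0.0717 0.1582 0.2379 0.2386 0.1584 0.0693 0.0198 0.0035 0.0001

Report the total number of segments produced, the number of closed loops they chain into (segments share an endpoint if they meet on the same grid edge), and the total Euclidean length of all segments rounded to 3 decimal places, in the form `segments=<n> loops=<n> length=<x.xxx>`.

segments=26 loops=2 length=21.119

cell (2,0): code 0100 → (2.485,1.000)–(3.000,0.302)
cell (2,1): code 1100 → (2.735,2.000)–(2.485,1.000)
cell (2,2): code 1000 → (3.000,2.251)–(2.735,2.000)
cell (3,0): code 0110 → (3.000,0.302)–(4.000,0.071)
cell (3,2): code 1101 → (3.926,3.000)–(3.000,2.251)
cell (3,3): code 1000 → (4.000,3.042)–(3.926,3.000)
cell (3,5): code 0100 → (3.810,6.000)–(4.000,5.819)
cell (3,6): code 1100 → (3.259,7.000)–(3.810,6.000)
cell (3,7): code 1000 → (4.000,7.928)–(3.259,7.000)
cell (4,0): code 0110 → (4.000,0.071)–(5.000,0.259)
cell (4,3): code 1001 → (5.000,3.682)–(4.000,3.042)
cell (4,5): code 0010 → (4.000,5.819)–(4.594,6.000)
cell (4,6): code 0111 → (4.594,6.000)–(5.000,6.174)
cell (4,7): code 1001 → (5.000,7.593)–(4.000,7.928)
cell (5,0): code 0110 → (5.000,0.259)–(6.000,0.467)
cell (5,3): code 1101 → (5.789,4.000)–(5.000,3.682)
cell (5,4): code 1000 → (6.000,4.076)–(5.789,4.000)
cell (5,6): code 0010 → (5.000,6.174)–(5.380,7.000)
cell (5,7): code 0001 → (5.380,7.000)–(5.000,7.593)
cell (6,0): code 0110 → (6.000,0.467)–(7.000,0.863)
cell (6,3): code 1011 → (7.000,3.967)–(6.711,4.000)
cell (6,4): code 0001 → (6.711,4.000)–(6.000,4.076)
cell (7,0): code 0010 → (7.000,0.863)–(7.176,1.000)
cell (7,1): code 0011 → (7.176,1.000)–(7.959,2.000)
cell (7,2): code 0011 → (7.959,2.000)–(7.948,3.000)
cell (7,3): code 0001 → (7.948,3.000)–(7.000,3.967)
total: 26 segments, chained into 2 closed loop(s), length Σ = 21.118855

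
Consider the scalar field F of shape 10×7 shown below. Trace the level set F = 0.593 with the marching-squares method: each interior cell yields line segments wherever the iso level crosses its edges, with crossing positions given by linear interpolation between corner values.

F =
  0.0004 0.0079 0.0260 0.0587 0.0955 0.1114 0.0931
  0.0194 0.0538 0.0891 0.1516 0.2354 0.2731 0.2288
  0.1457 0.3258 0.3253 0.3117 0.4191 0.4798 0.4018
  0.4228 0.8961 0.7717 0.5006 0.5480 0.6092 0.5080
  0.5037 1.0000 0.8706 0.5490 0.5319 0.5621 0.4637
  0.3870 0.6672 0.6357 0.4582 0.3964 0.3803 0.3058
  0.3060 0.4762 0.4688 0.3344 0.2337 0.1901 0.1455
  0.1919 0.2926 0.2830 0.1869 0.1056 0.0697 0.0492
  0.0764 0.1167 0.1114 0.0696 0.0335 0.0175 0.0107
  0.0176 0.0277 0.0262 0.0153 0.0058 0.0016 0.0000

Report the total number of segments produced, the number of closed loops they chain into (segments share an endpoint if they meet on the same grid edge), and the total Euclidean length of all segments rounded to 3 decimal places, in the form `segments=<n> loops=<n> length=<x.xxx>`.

cell (2,0): code 0100 → (2.469,1.000)–(3.000,0.360)
cell (2,1): code 1100 → (2.600,2.000)–(2.469,1.000)
cell (2,2): code 1000 → (3.000,2.659)–(2.600,2.000)
cell (2,4): code 0100 → (2.875,5.000)–(3.000,4.735)
cell (2,5): code 1000 → (3.000,5.160)–(2.875,5.000)
cell (3,0): code 0110 → (3.000,0.360)–(4.000,0.180)
cell (3,2): code 1001 → (4.000,2.863)–(3.000,2.659)
cell (3,4): code 0010 → (3.000,4.735)–(3.344,5.000)
cell (3,5): code 0001 → (3.344,5.000)–(3.000,5.160)
cell (4,0): code 0110 → (4.000,0.180)–(5.000,0.735)
cell (4,2): code 1001 → (5.000,2.241)–(4.000,2.863)
cell (5,0): code 0010 → (5.000,0.735)–(5.388,1.000)
cell (5,1): code 0011 → (5.388,1.000)–(5.256,2.000)
cell (5,2): code 0001 → (5.256,2.000)–(5.000,2.241)
total: 14 segments, chained into 2 closed loop(s), length Σ = 10.109910

segments=14 loops=2 length=10.110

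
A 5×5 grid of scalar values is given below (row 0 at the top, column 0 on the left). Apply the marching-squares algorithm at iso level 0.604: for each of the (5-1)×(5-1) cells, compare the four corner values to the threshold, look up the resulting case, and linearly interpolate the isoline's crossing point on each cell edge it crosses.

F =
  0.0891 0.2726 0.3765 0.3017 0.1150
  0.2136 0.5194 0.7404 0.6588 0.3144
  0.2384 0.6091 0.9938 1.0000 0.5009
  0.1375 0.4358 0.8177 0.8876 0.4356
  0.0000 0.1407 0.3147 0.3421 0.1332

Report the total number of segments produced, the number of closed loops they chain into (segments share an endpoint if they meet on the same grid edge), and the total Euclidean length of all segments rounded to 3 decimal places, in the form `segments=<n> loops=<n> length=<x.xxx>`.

cell (0,1): code 0100 → (0.625,2.000)–(1.000,1.383)
cell (0,2): code 1100 → (0.847,3.000)–(0.625,2.000)
cell (0,3): code 1000 → (1.000,3.159)–(0.847,3.000)
cell (1,0): code 0100 → (1.943,1.000)–(2.000,0.986)
cell (1,1): code 1110 → (1.000,1.383)–(1.943,1.000)
cell (1,3): code 1001 → (2.000,3.793)–(1.000,3.159)
cell (2,0): code 0010 → (2.000,0.986)–(2.029,1.000)
cell (2,1): code 0111 → (2.029,1.000)–(3.000,1.440)
cell (2,3): code 1001 → (3.000,3.627)–(2.000,3.793)
cell (3,1): code 0010 → (3.000,1.440)–(3.425,2.000)
cell (3,2): code 0011 → (3.425,2.000)–(3.520,3.000)
cell (3,3): code 0001 → (3.520,3.000)–(3.000,3.627)
total: 12 segments, chained into 1 closed loop(s), length Σ = 8.861862

segments=12 loops=1 length=8.862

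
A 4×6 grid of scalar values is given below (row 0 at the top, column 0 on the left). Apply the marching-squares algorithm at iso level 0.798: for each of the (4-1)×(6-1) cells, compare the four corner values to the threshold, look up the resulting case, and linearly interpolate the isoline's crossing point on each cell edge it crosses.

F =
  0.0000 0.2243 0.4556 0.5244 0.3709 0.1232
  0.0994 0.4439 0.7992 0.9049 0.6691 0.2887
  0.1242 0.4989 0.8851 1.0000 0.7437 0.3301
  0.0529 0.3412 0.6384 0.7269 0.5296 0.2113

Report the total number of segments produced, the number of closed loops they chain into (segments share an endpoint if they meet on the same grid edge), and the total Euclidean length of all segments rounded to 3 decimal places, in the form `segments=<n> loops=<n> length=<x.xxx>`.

segments=8 loops=1 length=6.227

cell (0,1): code 0100 → (0.997,2.000)–(1.000,1.997)
cell (0,2): code 1100 → (0.719,3.000)–(0.997,2.000)
cell (0,3): code 1000 → (1.000,3.453)–(0.719,3.000)
cell (1,1): code 0110 → (1.000,1.997)–(2.000,1.774)
cell (1,3): code 1001 → (2.000,3.788)–(1.000,3.453)
cell (2,1): code 0010 → (2.000,1.774)–(2.353,2.000)
cell (2,2): code 0011 → (2.353,2.000)–(2.740,3.000)
cell (2,3): code 0001 → (2.740,3.000)–(2.000,3.788)
total: 8 segments, chained into 1 closed loop(s), length Σ = 6.226844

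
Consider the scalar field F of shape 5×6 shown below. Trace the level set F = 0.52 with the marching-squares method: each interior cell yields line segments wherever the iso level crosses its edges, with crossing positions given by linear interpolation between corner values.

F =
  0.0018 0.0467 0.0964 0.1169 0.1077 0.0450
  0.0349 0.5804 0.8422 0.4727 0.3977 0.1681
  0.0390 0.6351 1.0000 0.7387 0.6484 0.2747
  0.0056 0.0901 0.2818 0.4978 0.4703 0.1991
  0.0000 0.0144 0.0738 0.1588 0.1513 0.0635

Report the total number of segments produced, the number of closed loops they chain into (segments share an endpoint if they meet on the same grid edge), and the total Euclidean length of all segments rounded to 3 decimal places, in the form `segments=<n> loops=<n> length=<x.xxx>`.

cell (0,0): code 0100 → (0.887,1.000)–(1.000,0.889)
cell (0,1): code 1100 → (0.568,2.000)–(0.887,1.000)
cell (0,2): code 1000 → (1.000,2.872)–(0.568,2.000)
cell (1,0): code 0110 → (1.000,0.889)–(2.000,0.807)
cell (1,2): code 1101 → (1.178,3.000)–(1.000,2.872)
cell (1,3): code 1100 → (1.488,4.000)–(1.178,3.000)
cell (1,4): code 1000 → (2.000,4.344)–(1.488,4.000)
cell (2,0): code 0010 → (2.000,0.807)–(2.211,1.000)
cell (2,1): code 0011 → (2.211,1.000)–(2.668,2.000)
cell (2,2): code 0011 → (2.668,2.000)–(2.908,3.000)
cell (2,3): code 0011 → (2.908,3.000)–(2.721,4.000)
cell (2,4): code 0001 → (2.721,4.000)–(2.000,4.344)
total: 12 segments, chained into 1 closed loop(s), length Σ = 9.297179

segments=12 loops=1 length=9.297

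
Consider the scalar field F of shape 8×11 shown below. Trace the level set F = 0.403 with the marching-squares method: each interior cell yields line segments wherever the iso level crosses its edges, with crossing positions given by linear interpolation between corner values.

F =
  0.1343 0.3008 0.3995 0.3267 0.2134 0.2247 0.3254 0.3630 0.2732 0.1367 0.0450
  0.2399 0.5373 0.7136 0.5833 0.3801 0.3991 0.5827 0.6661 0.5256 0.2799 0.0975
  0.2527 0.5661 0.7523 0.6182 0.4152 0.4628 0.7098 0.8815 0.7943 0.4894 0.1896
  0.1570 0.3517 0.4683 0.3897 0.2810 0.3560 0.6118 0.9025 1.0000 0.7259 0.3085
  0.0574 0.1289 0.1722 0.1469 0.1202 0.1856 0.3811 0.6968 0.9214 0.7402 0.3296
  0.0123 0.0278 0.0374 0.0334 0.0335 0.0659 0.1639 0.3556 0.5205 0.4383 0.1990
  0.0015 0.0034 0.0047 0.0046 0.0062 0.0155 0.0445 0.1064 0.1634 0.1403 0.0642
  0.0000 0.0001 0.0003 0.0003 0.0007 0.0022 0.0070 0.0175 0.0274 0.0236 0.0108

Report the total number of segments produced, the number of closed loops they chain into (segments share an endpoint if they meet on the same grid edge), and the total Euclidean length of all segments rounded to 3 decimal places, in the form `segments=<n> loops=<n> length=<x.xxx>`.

cell (0,0): code 0100 → (0.432,1.000)–(1.000,0.548)
cell (0,1): code 1100 → (0.011,2.000)–(0.432,1.000)
cell (0,2): code 1100 → (0.297,3.000)–(0.011,2.000)
cell (0,3): code 1000 → (1.000,3.887)–(0.297,3.000)
cell (0,5): code 0100 → (0.302,6.000)–(1.000,5.021)
cell (0,6): code 1100 → (0.132,7.000)–(0.302,6.000)
cell (0,7): code 1100 → (0.514,8.000)–(0.132,7.000)
cell (0,8): code 1000 → (1.000,8.499)–(0.514,8.000)
cell (1,0): code 0110 → (1.000,0.548)–(2.000,0.480)
cell (1,3): code 1101 → (1.652,4.000)–(1.000,3.887)
cell (1,4): code 1100 → (1.061,5.000)–(1.652,4.000)
cell (1,5): code 1110 → (1.000,5.021)–(1.061,5.000)
cell (1,8): code 1101 → (1.588,9.000)–(1.000,8.499)
cell (1,9): code 1000 → (2.000,9.288)–(1.588,9.000)
cell (2,0): code 0010 → (2.000,0.480)–(2.761,1.000)
cell (2,1): code 0111 → (2.761,1.000)–(3.000,1.440)
cell (2,2): code 1011 → (3.000,2.831)–(2.942,3.000)
cell (2,3): code 0011 → (2.942,3.000)–(2.091,4.000)
cell (2,4): code 0011 → (2.091,4.000)–(2.560,5.000)
cell (2,5): code 0111 → (2.560,5.000)–(3.000,5.184)
cell (2,9): code 1001 → (3.000,9.774)–(2.000,9.288)
cell (3,1): code 0010 → (3.000,1.440)–(3.221,2.000)
cell (3,2): code 0001 → (3.221,2.000)–(3.000,2.831)
cell (3,5): code 0010 → (3.000,5.184)–(3.905,6.000)
cell (3,6): code 0111 → (3.905,6.000)–(4.000,6.069)
cell (3,9): code 1001 → (4.000,9.821)–(3.000,9.774)
cell (4,6): code 0010 → (4.000,6.069)–(4.861,7.000)
cell (4,7): code 0111 → (4.861,7.000)–(5.000,7.287)
cell (4,9): code 1001 → (5.000,9.148)–(4.000,9.821)
cell (5,7): code 0010 → (5.000,7.287)–(5.329,8.000)
cell (5,8): code 0011 → (5.329,8.000)–(5.118,9.000)
cell (5,9): code 0001 → (5.118,9.000)–(5.000,9.148)
total: 32 segments, chained into 1 closed loop(s), length Σ = 26.327718

segments=32 loops=1 length=26.328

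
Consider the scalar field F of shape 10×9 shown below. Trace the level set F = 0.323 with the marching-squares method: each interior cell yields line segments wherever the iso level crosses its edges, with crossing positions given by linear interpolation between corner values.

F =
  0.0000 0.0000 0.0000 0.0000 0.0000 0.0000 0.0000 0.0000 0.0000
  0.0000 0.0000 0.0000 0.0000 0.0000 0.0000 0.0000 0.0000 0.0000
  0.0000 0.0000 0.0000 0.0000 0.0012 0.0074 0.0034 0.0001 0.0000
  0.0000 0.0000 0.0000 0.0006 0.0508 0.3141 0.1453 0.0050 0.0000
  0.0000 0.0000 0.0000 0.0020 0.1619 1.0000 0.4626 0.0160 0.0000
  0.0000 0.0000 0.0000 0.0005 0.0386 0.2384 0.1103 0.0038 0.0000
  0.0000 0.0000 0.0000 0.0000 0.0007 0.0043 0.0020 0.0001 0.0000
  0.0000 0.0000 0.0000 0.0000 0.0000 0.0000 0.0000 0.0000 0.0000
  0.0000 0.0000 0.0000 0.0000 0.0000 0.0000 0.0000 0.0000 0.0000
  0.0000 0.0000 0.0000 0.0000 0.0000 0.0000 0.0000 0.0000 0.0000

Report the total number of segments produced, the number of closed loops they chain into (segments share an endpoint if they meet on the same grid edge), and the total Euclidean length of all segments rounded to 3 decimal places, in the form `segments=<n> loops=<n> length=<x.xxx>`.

cell (3,4): code 0100 → (3.013,5.000)–(4.000,4.192)
cell (3,5): code 1100 → (3.560,6.000)–(3.013,5.000)
cell (3,6): code 1000 → (4.000,6.313)–(3.560,6.000)
cell (4,4): code 0010 → (4.000,4.192)–(4.889,5.000)
cell (4,5): code 0011 → (4.889,5.000)–(4.396,6.000)
cell (4,6): code 0001 → (4.396,6.000)–(4.000,6.313)
total: 6 segments, chained into 1 closed loop(s), length Σ = 5.775583

segments=6 loops=1 length=5.776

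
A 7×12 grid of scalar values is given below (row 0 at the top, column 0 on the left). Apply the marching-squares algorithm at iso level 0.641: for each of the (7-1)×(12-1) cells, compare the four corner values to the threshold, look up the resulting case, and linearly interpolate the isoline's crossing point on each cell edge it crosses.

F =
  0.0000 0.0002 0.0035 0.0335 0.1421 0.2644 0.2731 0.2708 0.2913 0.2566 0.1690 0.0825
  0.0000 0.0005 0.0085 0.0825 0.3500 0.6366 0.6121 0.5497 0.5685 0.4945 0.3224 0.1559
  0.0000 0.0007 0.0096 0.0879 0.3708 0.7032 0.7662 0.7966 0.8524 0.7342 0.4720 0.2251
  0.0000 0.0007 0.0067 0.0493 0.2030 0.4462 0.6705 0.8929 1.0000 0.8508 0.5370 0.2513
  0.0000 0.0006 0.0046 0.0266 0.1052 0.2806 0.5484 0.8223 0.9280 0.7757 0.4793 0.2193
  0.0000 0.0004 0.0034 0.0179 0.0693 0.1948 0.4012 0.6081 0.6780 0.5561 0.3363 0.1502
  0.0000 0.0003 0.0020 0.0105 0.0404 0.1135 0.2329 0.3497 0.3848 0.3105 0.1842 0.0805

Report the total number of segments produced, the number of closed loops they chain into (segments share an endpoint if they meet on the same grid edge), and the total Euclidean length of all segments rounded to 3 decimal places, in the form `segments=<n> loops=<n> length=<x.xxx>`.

segments=18 loops=1 length=14.208

cell (1,4): code 0100 → (1.066,5.000)–(2.000,4.813)
cell (1,5): code 1100 → (1.188,6.000)–(1.066,5.000)
cell (1,6): code 1100 → (1.370,7.000)–(1.188,6.000)
cell (1,7): code 1100 → (1.255,8.000)–(1.370,7.000)
cell (1,8): code 1100 → (1.611,9.000)–(1.255,8.000)
cell (1,9): code 1000 → (2.000,9.355)–(1.611,9.000)
cell (2,4): code 0010 → (2.000,4.813)–(2.242,5.000)
cell (2,5): code 0111 → (2.242,5.000)–(3.000,5.868)
cell (2,9): code 1001 → (3.000,9.669)–(2.000,9.355)
cell (3,5): code 0010 → (3.000,5.868)–(3.242,6.000)
cell (3,6): code 0111 → (3.242,6.000)–(4.000,6.338)
cell (3,9): code 1001 → (4.000,9.454)–(3.000,9.669)
cell (4,6): code 0010 → (4.000,6.338)–(4.846,7.000)
cell (4,7): code 0111 → (4.846,7.000)–(5.000,7.471)
cell (4,8): code 1011 → (5.000,8.304)–(4.613,9.000)
cell (4,9): code 0001 → (4.613,9.000)–(4.000,9.454)
cell (5,7): code 0010 → (5.000,7.471)–(5.126,8.000)
cell (5,8): code 0001 → (5.126,8.000)–(5.000,8.304)
total: 18 segments, chained into 1 closed loop(s), length Σ = 14.208137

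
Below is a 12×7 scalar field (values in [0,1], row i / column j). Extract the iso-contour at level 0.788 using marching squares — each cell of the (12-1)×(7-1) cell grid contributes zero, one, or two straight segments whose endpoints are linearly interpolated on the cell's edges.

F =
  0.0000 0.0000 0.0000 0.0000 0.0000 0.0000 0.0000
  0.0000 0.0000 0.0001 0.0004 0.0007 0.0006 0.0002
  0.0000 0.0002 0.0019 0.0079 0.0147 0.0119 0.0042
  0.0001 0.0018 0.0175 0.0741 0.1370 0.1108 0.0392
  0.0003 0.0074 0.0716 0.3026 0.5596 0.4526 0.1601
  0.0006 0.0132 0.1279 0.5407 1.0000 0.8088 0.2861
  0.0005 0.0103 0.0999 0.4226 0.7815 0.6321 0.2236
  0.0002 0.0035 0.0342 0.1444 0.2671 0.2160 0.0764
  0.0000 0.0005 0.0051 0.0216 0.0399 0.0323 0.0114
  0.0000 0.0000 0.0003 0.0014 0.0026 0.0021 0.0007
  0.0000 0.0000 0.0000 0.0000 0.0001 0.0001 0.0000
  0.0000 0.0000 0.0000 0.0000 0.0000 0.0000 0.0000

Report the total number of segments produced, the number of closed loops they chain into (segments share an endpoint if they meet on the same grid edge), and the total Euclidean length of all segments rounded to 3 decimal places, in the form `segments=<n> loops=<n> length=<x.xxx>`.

segments=6 loops=1 length=4.336

cell (4,3): code 0100 → (4.519,4.000)–(5.000,3.538)
cell (4,4): code 1100 → (4.942,5.000)–(4.519,4.000)
cell (4,5): code 1000 → (5.000,5.040)–(4.942,5.000)
cell (5,3): code 0010 → (5.000,3.538)–(5.970,4.000)
cell (5,4): code 0011 → (5.970,4.000)–(5.118,5.000)
cell (5,5): code 0001 → (5.118,5.000)–(5.000,5.040)
total: 6 segments, chained into 1 closed loop(s), length Σ = 4.336150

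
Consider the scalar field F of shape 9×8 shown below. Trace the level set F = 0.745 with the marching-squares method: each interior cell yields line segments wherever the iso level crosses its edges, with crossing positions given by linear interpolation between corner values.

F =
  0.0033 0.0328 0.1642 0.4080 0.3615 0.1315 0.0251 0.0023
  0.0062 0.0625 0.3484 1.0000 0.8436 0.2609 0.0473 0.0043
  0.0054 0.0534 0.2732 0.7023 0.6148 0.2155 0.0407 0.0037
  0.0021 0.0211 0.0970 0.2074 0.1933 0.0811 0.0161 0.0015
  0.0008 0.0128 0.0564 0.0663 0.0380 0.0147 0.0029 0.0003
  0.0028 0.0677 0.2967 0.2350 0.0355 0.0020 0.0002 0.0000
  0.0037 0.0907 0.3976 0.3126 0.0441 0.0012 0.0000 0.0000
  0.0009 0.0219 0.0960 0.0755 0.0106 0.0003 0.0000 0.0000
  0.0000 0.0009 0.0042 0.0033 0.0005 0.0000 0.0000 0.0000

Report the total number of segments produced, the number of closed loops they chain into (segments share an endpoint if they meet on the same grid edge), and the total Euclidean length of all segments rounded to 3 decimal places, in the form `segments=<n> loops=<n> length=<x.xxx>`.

segments=6 loops=1 length=4.364

cell (0,2): code 0100 → (0.569,3.000)–(1.000,2.609)
cell (0,3): code 1100 → (0.795,4.000)–(0.569,3.000)
cell (0,4): code 1000 → (1.000,4.169)–(0.795,4.000)
cell (1,2): code 0010 → (1.000,2.609)–(1.857,3.000)
cell (1,3): code 0011 → (1.857,3.000)–(1.431,4.000)
cell (1,4): code 0001 → (1.431,4.000)–(1.000,4.169)
total: 6 segments, chained into 1 closed loop(s), length Σ = 4.364202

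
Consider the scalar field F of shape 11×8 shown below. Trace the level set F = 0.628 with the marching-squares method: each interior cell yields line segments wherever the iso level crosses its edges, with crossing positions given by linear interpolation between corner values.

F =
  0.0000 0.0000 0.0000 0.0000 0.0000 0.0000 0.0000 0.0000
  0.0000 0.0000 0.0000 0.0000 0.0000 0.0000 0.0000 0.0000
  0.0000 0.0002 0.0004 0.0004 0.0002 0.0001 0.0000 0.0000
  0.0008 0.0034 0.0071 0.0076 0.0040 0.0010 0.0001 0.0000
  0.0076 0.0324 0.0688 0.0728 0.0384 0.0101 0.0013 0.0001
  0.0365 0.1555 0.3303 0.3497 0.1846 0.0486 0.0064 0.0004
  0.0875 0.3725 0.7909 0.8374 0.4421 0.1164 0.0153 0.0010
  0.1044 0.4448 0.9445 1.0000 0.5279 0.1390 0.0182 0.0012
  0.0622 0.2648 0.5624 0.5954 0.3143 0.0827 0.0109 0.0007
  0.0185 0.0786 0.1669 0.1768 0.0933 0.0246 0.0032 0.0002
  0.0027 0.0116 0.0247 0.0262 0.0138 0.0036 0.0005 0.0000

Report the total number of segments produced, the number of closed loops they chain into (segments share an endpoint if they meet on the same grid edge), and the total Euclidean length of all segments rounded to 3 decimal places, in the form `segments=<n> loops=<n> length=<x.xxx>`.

cell (5,1): code 0100 → (5.646,2.000)–(6.000,1.611)
cell (5,2): code 1100 → (5.571,3.000)–(5.646,2.000)
cell (5,3): code 1000 → (6.000,3.530)–(5.571,3.000)
cell (6,1): code 0110 → (6.000,1.611)–(7.000,1.367)
cell (6,3): code 1001 → (7.000,3.788)–(6.000,3.530)
cell (7,1): code 0010 → (7.000,1.367)–(7.828,2.000)
cell (7,2): code 0011 → (7.828,2.000)–(7.919,3.000)
cell (7,3): code 0001 → (7.919,3.000)–(7.000,3.788)
total: 8 segments, chained into 1 closed loop(s), length Σ = 7.530639

segments=8 loops=1 length=7.531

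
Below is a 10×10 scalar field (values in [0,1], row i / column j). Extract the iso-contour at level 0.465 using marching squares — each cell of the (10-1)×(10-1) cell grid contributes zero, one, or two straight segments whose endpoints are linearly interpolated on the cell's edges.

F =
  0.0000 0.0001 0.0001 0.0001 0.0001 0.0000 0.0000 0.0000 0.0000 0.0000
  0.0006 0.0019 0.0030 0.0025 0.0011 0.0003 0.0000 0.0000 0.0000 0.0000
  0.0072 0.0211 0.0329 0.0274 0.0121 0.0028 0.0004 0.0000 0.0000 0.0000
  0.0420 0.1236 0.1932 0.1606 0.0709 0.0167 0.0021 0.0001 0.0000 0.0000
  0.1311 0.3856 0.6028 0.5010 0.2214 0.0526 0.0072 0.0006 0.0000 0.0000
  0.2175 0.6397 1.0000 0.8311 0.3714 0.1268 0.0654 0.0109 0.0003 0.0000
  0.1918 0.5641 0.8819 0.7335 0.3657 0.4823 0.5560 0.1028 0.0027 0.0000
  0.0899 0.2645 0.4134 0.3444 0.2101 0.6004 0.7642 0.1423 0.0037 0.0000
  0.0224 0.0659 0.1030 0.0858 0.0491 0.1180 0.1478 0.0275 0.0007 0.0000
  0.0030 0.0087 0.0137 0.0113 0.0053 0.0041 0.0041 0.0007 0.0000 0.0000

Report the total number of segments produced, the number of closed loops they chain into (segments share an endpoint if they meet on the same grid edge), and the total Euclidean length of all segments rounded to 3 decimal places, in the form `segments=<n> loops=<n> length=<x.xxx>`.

segments=20 loops=2 length=15.652

cell (3,1): code 0100 → (3.664,2.000)–(4.000,1.366)
cell (3,2): code 1100 → (3.894,3.000)–(3.664,2.000)
cell (3,3): code 1000 → (4.000,3.129)–(3.894,3.000)
cell (4,0): code 0100 → (4.312,1.000)–(5.000,0.586)
cell (4,1): code 1110 → (4.000,1.366)–(4.312,1.000)
cell (4,3): code 1001 → (5.000,3.796)–(4.000,3.129)
cell (5,0): code 0110 → (5.000,0.586)–(6.000,0.734)
cell (5,3): code 1001 → (6.000,3.730)–(5.000,3.796)
cell (5,4): code 0100 → (5.951,5.000)–(6.000,4.852)
cell (5,5): code 1100 → (5.815,6.000)–(5.951,5.000)
cell (5,6): code 1000 → (6.000,6.201)–(5.815,6.000)
cell (6,0): code 0010 → (6.000,0.734)–(6.331,1.000)
cell (6,1): code 0011 → (6.331,1.000)–(6.890,2.000)
cell (6,2): code 0011 → (6.890,2.000)–(6.690,3.000)
cell (6,3): code 0001 → (6.690,3.000)–(6.000,3.730)
cell (6,4): code 0110 → (6.000,4.852)–(7.000,4.653)
cell (6,6): code 1001 → (7.000,6.481)–(6.000,6.201)
cell (7,4): code 0010 → (7.000,4.653)–(7.281,5.000)
cell (7,5): code 0011 → (7.281,5.000)–(7.485,6.000)
cell (7,6): code 0001 → (7.485,6.000)–(7.000,6.481)
total: 20 segments, chained into 2 closed loop(s), length Σ = 15.651624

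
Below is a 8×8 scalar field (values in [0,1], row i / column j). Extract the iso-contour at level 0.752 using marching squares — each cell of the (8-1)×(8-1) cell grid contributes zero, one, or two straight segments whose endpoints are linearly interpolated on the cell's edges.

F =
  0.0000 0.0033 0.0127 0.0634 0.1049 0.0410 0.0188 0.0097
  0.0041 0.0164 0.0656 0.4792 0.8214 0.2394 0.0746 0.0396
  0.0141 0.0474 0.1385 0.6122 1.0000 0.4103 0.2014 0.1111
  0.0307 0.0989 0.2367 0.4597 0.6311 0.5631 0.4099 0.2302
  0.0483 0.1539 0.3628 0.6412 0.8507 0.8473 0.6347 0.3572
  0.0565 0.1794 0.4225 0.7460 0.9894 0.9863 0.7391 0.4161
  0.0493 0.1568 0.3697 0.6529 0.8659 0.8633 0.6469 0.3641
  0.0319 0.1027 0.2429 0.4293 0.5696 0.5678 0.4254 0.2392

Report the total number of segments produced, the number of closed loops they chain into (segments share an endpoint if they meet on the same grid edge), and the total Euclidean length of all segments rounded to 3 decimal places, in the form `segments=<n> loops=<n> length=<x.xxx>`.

cell (0,3): code 0100 → (0.903,4.000)–(1.000,3.797)
cell (0,4): code 1000 → (1.000,4.119)–(0.903,4.000)
cell (1,3): code 0110 → (1.000,3.797)–(2.000,3.360)
cell (1,4): code 1001 → (2.000,4.421)–(1.000,4.119)
cell (2,3): code 0010 → (2.000,3.360)–(2.672,4.000)
cell (2,4): code 0001 → (2.672,4.000)–(2.000,4.421)
cell (3,3): code 0100 → (3.551,4.000)–(4.000,3.529)
cell (3,4): code 1100 → (3.665,5.000)–(3.551,4.000)
cell (3,5): code 1000 → (4.000,5.448)–(3.665,5.000)
cell (4,3): code 0110 → (4.000,3.529)–(5.000,3.025)
cell (4,5): code 1001 → (5.000,5.948)–(4.000,5.448)
cell (5,3): code 0110 → (5.000,3.025)–(6.000,3.465)
cell (5,5): code 1001 → (6.000,5.514)–(5.000,5.948)
cell (6,3): code 0010 → (6.000,3.465)–(6.384,4.000)
cell (6,4): code 0011 → (6.384,4.000)–(6.377,5.000)
cell (6,5): code 0001 → (6.377,5.000)–(6.000,5.514)
total: 16 segments, chained into 2 closed loop(s), length Σ = 13.168767

segments=16 loops=2 length=13.169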